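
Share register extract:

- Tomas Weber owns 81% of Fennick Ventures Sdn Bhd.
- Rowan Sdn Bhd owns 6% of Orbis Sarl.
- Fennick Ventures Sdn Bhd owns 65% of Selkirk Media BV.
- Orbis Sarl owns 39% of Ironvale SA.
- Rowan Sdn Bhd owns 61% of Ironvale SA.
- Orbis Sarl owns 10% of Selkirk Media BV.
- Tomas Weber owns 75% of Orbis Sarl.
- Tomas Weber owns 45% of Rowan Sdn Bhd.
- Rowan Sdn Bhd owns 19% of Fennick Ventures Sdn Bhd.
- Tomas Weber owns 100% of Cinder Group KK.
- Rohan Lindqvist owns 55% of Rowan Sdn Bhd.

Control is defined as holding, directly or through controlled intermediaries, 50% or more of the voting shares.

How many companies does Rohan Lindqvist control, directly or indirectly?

Rohan holds 55% of Rowan, so Rohan controls Rowan.
Rowan holds 61% of Ironvale, so Rohan controls Ironvale.
No other company's threshold is met.
Rohan controls 2 companies.

2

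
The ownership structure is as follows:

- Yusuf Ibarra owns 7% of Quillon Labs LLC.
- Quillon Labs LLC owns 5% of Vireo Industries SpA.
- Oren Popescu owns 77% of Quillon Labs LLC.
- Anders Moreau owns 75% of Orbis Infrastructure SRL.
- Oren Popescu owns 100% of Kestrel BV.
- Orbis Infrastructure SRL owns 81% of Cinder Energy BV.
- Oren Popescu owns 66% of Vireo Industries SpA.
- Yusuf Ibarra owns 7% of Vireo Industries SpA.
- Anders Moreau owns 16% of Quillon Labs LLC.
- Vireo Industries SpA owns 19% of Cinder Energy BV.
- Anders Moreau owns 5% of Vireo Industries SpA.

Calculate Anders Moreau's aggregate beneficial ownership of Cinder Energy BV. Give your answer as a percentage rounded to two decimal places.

Anders reaches Cinder along 3 paths.
Via Orbis: 75% × 81% = 60.75%.
Via Vireo: 5% × 19% = 0.95%.
Via Quillon → Vireo: 16% × 5% × 19% = 0.152%.
Total: 60.75% + 0.95% + 0.152% = 61.852%.
Rounded: 61.85%.

61.85%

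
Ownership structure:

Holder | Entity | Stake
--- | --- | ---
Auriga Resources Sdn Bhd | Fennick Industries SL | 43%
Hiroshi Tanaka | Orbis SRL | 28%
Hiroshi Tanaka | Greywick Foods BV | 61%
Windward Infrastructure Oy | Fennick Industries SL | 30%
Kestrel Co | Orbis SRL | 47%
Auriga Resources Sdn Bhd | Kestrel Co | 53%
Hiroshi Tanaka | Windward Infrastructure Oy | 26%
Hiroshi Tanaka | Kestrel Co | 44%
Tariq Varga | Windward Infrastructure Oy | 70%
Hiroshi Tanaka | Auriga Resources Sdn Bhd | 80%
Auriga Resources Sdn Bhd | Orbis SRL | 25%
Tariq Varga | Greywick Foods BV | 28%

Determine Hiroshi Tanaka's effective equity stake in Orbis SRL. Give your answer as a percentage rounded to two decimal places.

Hiroshi reaches Orbis along 4 paths.
Via Auriga → Kestrel: 80% × 53% × 47% = 19.928%.
Via Kestrel: 44% × 47% = 20.68%.
Direct stake: 28% = 28%.
Via Auriga: 80% × 25% = 20%.
Total: 19.928% + 20.68% + 28% + 20% = 88.608%.
Rounded: 88.61%.

88.61%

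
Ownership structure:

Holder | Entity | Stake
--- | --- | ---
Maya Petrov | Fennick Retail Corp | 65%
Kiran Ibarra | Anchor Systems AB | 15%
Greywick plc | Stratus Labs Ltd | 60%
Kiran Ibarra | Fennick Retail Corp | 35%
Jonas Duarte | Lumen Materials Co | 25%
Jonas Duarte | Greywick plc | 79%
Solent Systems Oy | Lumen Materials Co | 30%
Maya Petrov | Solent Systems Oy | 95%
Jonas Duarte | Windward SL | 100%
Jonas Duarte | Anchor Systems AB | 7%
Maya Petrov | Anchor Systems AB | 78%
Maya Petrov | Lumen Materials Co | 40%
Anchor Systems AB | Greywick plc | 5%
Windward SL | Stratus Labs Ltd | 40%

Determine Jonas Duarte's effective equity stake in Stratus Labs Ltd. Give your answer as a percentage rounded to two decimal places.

Jonas reaches Stratus along 3 paths.
Via Windward: 100% × 40% = 40%.
Via Greywick: 79% × 60% = 47.4%.
Via Anchor → Greywick: 7% × 5% × 60% = 0.21%.
Total: 40% + 47.4% + 0.21% = 87.61%.

87.61%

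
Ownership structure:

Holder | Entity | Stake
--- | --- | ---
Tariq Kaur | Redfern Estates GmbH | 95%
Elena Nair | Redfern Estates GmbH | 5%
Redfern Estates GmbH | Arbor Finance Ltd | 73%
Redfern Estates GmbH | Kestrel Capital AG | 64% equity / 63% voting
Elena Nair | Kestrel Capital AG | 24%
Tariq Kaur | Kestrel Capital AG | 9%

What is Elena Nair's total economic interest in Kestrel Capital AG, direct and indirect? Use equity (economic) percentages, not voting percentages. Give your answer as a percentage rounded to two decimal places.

27.20%

Elena reaches Kestrel along 2 paths.
Via Redfern: 5% × 64% = 3.2%.
Direct stake: 24% = 24%.
Total: 3.2% + 24% = 27.2%.
Rounded: 27.20%.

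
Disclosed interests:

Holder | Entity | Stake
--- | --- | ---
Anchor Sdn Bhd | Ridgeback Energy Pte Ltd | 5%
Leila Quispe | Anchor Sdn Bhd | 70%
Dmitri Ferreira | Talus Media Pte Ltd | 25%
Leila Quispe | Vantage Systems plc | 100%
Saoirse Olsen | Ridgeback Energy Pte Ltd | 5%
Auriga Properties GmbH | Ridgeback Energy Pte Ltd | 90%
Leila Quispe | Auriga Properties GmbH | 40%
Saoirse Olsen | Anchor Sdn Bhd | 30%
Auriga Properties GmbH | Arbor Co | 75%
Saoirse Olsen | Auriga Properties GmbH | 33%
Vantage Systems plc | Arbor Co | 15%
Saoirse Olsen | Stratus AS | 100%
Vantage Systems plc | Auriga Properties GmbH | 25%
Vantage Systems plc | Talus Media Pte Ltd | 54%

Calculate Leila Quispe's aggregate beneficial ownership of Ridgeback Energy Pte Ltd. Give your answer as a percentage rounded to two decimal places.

62.00%

Leila reaches Ridgeback along 3 paths.
Via Anchor: 70% × 5% = 3.5%.
Via Auriga: 40% × 90% = 36%.
Via Vantage → Auriga: 100% × 25% × 90% = 22.5%.
Total: 3.5% + 36% + 22.5% = 62%.
Rounded: 62.00%.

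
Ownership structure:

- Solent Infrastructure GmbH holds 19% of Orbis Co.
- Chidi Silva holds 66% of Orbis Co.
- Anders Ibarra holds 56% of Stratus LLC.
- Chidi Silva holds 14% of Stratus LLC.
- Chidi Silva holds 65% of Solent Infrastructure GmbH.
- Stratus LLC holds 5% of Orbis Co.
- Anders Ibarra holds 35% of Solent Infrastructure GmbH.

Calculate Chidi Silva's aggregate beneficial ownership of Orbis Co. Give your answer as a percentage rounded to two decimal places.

Chidi reaches Orbis along 3 paths.
Via Stratus: 14% × 5% = 0.7%.
Direct stake: 66% = 66%.
Via Solent: 65% × 19% = 12.35%.
Total: 0.7% + 66% + 12.35% = 79.05%.

79.05%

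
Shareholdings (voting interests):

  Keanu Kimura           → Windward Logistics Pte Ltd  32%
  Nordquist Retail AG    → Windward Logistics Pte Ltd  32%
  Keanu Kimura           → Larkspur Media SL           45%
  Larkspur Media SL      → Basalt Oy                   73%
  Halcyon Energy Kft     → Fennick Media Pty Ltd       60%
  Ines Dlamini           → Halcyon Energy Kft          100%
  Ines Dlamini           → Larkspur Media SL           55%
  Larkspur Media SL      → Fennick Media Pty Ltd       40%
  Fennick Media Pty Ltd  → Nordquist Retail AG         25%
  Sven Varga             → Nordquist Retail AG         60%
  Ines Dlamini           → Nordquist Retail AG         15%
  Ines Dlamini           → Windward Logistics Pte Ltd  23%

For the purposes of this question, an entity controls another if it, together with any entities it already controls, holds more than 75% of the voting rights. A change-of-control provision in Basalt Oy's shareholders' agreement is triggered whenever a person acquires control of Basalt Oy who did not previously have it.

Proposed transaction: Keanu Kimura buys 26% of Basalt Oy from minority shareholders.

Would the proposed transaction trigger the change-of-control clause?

The purchase changes only Keanu's holdings, so Keanu is the only person who could newly come to control Basalt.
Keanu's largest direct stake is 45% in Larkspur, which does not meet the threshold, so Keanu controls no company.
Neither Keanu nor any entity Keanu controls holds any voting interest in Basalt.
So before the transaction, Keanu does not control Basalt.
After the purchase, Keanu holds 26% of Basalt directly.
After the transaction, Keanu's side holds 26% of Basalt, not > 75%, so Keanu still does not control Basalt.
No new person acquires control, so the clause is not triggered.

No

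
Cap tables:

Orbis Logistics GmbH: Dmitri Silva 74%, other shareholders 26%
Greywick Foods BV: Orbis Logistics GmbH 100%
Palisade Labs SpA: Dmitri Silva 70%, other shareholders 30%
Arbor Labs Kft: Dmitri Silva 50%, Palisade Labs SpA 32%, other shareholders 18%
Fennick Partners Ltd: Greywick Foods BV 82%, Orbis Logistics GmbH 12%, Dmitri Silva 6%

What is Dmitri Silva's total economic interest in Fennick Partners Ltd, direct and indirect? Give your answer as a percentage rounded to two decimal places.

75.56%

Dmitri reaches Fennick along 3 paths.
Via Orbis → Greywick: 74% × 100% × 82% = 60.68%.
Via Orbis: 74% × 12% = 8.88%.
Direct stake: 6% = 6%.
Total: 60.68% + 8.88% + 6% = 75.56%.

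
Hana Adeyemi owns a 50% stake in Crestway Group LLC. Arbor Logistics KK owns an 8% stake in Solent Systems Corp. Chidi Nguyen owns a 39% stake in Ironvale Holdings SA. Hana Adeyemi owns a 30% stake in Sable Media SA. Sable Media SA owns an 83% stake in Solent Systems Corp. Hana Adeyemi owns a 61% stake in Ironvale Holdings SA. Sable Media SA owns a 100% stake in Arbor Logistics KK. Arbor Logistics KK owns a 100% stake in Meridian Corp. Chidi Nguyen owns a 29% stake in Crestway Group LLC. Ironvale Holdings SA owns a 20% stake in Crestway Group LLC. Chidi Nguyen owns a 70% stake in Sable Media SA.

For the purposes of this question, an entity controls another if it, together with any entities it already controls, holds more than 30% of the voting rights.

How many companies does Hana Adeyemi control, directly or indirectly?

Hana holds 61% of Ironvale, so Hana controls Ironvale.
Hana and Ironvale together hold 50% + 20% = 70% of Crestway, so Hana controls Crestway.
No other company's threshold is met.
Hana controls 2 companies.

2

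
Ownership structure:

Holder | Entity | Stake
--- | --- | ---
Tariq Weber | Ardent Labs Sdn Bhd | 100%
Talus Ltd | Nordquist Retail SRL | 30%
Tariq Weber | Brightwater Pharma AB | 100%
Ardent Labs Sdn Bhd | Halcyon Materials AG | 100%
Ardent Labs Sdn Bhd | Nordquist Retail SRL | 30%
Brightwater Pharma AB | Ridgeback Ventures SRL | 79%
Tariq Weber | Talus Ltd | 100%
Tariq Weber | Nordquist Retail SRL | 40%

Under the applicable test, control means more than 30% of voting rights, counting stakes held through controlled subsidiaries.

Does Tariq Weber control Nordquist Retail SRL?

Yes

Tariq holds 100% of Ardent, so Tariq controls Ardent.
Tariq holds 100% of Talus, so Tariq controls Talus.
Ardent and Talus and Tariq together hold 30% + 30% + 40% = 100% of Nordquist, so Tariq controls Nordquist.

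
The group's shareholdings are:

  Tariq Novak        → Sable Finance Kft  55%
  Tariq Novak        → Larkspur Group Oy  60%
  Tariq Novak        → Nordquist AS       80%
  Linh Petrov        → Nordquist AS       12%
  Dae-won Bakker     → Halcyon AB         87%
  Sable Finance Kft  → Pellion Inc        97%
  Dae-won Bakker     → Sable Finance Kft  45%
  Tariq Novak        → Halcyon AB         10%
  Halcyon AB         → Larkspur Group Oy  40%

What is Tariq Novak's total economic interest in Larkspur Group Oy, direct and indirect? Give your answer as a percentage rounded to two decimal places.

Tariq reaches Larkspur along 2 paths.
Direct stake: 60% = 60%.
Via Halcyon: 10% × 40% = 4%.
Total: 60% + 4% = 64%.
Rounded: 64.00%.

64.00%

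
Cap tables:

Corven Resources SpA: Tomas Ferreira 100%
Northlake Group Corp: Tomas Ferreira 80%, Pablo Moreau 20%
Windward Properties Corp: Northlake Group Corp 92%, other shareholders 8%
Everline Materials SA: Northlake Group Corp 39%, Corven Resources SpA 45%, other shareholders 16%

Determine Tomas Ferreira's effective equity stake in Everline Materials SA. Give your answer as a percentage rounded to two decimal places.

Tomas reaches Everline along 2 paths.
Via Northlake: 80% × 39% = 31.2%.
Via Corven: 100% × 45% = 45%.
Total: 31.2% + 45% = 76.2%.
Rounded: 76.20%.

76.20%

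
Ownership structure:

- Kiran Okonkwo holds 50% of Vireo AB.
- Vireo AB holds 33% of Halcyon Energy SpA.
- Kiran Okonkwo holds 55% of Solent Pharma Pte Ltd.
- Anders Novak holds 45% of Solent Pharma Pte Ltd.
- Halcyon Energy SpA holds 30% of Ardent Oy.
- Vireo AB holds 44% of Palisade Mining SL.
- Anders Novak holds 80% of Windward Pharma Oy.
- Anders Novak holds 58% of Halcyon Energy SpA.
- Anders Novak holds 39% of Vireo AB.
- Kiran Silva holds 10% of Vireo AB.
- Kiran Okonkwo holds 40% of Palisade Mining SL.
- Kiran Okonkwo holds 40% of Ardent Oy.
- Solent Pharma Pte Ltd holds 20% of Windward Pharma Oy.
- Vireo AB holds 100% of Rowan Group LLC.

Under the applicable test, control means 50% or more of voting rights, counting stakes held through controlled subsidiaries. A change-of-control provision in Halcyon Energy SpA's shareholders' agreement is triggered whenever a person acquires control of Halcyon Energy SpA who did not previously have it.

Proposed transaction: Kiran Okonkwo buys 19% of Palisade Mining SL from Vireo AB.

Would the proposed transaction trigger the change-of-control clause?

No

The purchase adds only to Kiran Okonkwo's holdings (Vireo's stake shrinks), so Kiran Okonkwo is the only person who could newly come to control Halcyon.
Kiran Okonkwo holds 50% of Vireo, so Kiran Okonkwo controls Vireo.
Kiran Okonkwo holds 55% of Solent, so Kiran Okonkwo controls Solent.
Kiran Okonkwo and Vireo together hold 40% + 44% = 84% of Palisade, so Kiran Okonkwo controls Palisade.
Vireo holds 100% of Rowan, so Kiran Okonkwo controls Rowan.
In Halcyon, Kiran Okonkwo's side holds only 33%, not ≥ 50%.
So before the transaction, Kiran Okonkwo does not control Halcyon.
After the purchase, Kiran Okonkwo's direct stake in Palisade rises to 40% + 19% = 59%, and Vireo's stake falls to 25%.
Kiran Okonkwo and Vireo together hold 59% + 25% = 84% of Palisade, so Kiran Okonkwo controls Palisade.
After the transaction, Kiran Okonkwo's side holds 33% of Halcyon, not ≥ 50%, so Kiran Okonkwo still does not control Halcyon.
No new person acquires control, so the clause is not triggered.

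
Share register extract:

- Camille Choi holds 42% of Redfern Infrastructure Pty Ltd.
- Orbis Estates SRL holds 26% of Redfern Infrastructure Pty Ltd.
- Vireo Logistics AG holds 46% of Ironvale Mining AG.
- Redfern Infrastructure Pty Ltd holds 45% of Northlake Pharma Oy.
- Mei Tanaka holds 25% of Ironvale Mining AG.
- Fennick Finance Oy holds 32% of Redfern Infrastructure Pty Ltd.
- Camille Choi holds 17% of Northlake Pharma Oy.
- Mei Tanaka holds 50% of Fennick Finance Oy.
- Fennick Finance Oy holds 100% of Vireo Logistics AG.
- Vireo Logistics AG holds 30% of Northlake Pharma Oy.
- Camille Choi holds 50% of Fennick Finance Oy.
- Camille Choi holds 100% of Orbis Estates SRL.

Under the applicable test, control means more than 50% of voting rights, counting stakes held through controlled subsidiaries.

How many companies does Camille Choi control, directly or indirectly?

3

Camille holds 100% of Orbis, so Camille controls Orbis.
Orbis and Camille together hold 26% + 42% = 68% of Redfern, so Camille controls Redfern.
Redfern and Camille together hold 45% + 17% = 62% of Northlake, so Camille controls Northlake.
No other company's threshold is met.
Camille controls 3 companies.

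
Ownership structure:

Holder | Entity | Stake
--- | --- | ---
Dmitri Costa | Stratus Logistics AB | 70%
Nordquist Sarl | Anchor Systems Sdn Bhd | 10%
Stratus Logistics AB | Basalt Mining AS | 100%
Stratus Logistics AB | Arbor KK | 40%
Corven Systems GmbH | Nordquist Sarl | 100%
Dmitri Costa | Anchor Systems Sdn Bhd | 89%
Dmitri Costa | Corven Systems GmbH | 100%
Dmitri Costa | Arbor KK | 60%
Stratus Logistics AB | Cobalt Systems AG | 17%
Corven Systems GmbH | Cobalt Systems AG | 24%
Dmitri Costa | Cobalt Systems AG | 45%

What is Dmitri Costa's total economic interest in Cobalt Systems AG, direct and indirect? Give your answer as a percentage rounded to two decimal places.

Dmitri reaches Cobalt along 3 paths.
Via Stratus: 70% × 17% = 11.9%.
Via Corven: 100% × 24% = 24%.
Direct stake: 45% = 45%.
Total: 11.9% + 24% + 45% = 80.9%.
Rounded: 80.90%.

80.90%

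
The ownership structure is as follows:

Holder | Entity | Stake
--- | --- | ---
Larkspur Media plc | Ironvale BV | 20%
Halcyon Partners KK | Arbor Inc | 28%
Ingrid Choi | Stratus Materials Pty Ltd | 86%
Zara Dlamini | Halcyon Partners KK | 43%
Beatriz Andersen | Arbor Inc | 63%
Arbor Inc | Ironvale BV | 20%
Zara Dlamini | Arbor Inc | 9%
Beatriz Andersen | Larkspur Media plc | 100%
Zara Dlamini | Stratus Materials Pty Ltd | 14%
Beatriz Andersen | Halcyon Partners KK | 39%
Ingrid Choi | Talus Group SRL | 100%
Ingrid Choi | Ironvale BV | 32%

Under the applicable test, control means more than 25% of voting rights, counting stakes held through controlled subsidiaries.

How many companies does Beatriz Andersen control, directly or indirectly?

4

Beatriz holds 39% of Halcyon, so Beatriz controls Halcyon.
Halcyon and Beatriz together hold 28% + 63% = 91% of Arbor, so Beatriz controls Arbor.
Beatriz holds 100% of Larkspur, so Beatriz controls Larkspur.
Larkspur and Arbor together hold 20% + 20% = 40% of Ironvale, so Beatriz controls Ironvale.
No other company's threshold is met.
Beatriz controls 4 companies.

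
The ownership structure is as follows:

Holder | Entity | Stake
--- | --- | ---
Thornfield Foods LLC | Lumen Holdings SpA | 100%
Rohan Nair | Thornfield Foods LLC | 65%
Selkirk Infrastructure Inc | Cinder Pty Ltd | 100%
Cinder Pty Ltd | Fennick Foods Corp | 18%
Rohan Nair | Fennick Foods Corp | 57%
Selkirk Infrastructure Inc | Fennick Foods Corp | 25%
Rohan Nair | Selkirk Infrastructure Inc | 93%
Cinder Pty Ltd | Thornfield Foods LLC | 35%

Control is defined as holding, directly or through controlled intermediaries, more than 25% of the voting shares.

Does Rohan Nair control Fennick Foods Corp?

Rohan holds 93% of Selkirk, so Rohan controls Selkirk.
Selkirk holds 100% of Cinder, so Rohan controls Cinder.
Rohan and Selkirk and Cinder together hold 57% + 25% + 18% = 100% of Fennick, so Rohan controls Fennick.

Yes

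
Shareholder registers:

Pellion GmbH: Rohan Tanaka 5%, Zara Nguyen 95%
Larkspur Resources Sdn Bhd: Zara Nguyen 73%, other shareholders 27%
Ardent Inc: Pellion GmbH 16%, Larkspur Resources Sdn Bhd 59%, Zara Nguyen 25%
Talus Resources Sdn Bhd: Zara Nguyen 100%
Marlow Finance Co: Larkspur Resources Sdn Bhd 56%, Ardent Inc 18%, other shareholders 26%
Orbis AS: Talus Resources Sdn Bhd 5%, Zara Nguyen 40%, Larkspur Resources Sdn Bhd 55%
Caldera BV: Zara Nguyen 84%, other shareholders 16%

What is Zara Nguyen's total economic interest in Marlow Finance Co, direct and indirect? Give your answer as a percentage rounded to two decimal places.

Zara reaches Marlow along 4 paths.
Via Larkspur: 73% × 56% = 40.88%.
Via Pellion → Ardent: 95% × 16% × 18% = 2.736%.
Via Larkspur → Ardent: 73% × 59% × 18% = 7.7526%.
Via Ardent: 25% × 18% = 4.5%.
Total: 40.88% + 2.736% + 7.7526% + 4.5% = 55.8686%.
Rounded: 55.87%.

55.87%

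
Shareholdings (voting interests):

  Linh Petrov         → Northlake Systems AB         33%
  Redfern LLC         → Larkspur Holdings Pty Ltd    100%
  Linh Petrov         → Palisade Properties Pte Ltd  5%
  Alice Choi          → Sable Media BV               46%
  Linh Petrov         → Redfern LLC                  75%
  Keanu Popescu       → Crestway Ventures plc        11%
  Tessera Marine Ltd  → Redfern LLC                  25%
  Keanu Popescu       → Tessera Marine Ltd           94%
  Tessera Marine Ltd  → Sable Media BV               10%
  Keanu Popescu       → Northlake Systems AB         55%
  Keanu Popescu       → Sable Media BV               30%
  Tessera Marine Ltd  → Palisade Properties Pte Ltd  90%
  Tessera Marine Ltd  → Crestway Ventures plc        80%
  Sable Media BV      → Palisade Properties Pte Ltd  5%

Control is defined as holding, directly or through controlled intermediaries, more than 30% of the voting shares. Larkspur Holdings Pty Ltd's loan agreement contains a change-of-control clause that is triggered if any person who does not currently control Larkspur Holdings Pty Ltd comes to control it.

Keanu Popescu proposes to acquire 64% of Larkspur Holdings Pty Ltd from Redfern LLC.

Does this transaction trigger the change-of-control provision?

Yes

The purchase adds only to Keanu's holdings (Redfern's stake shrinks), so Keanu is the only person who could newly come to control Larkspur.
Keanu holds 94% of Tessera, so Keanu controls Tessera.
Keanu holds 55% of Northlake, so Keanu controls Northlake.
Tessera and Keanu together hold 80% + 11% = 91% of Crestway, so Keanu controls Crestway.
Keanu and Tessera together hold 30% + 10% = 40% of Sable, so Keanu controls Sable.
Tessera and Sable together hold 90% + 5% = 95% of Palisade, so Keanu controls Palisade.
Neither Keanu nor any entity Keanu controls holds any voting interest in Larkspur.
So before the transaction, Keanu does not control Larkspur.
After the purchase, Keanu holds 64% of Larkspur directly, and Redfern's stake falls to 36%.
Keanu holds 64% of Larkspur, so Keanu controls Larkspur.
Keanu did not control Larkspur before and does after, so the clause is triggered.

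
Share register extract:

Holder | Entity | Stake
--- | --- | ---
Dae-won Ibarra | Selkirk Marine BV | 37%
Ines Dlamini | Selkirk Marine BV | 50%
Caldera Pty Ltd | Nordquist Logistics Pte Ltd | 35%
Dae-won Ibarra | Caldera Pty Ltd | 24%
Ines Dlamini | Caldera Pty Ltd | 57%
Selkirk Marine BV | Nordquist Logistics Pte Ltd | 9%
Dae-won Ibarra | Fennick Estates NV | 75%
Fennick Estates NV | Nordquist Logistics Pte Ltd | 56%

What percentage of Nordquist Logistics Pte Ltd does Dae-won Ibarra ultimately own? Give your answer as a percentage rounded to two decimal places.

53.73%

Dae-won reaches Nordquist along 3 paths.
Via Fennick: 75% × 56% = 42%.
Via Caldera: 24% × 35% = 8.4%.
Via Selkirk: 37% × 9% = 3.33%.
Total: 42% + 8.4% + 3.33% = 53.73%.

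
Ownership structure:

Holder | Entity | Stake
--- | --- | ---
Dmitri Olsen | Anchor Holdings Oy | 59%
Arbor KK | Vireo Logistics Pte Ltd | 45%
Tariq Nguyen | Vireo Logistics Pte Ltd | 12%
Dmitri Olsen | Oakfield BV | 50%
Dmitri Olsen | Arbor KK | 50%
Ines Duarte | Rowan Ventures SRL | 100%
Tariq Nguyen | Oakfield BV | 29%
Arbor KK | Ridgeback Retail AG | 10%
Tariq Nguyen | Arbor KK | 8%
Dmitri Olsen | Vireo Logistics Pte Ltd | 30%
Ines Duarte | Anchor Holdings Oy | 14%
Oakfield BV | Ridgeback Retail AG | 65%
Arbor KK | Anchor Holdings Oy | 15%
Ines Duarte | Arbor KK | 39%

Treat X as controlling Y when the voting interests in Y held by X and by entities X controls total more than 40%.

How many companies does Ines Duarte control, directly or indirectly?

Ines holds 100% of Rowan, so Ines controls Rowan.
No other company's threshold is met.
Ines controls 1 company.

1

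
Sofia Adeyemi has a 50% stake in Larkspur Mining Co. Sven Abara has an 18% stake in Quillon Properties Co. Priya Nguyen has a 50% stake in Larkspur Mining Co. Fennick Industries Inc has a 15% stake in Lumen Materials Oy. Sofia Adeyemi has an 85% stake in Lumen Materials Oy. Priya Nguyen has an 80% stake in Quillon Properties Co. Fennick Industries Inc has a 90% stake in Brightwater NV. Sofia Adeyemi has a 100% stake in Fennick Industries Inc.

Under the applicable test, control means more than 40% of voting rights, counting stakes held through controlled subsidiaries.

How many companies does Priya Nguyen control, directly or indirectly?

2

Priya holds 50% of Larkspur, so Priya controls Larkspur.
Priya holds 80% of Quillon, so Priya controls Quillon.
No other company's threshold is met.
Priya controls 2 companies.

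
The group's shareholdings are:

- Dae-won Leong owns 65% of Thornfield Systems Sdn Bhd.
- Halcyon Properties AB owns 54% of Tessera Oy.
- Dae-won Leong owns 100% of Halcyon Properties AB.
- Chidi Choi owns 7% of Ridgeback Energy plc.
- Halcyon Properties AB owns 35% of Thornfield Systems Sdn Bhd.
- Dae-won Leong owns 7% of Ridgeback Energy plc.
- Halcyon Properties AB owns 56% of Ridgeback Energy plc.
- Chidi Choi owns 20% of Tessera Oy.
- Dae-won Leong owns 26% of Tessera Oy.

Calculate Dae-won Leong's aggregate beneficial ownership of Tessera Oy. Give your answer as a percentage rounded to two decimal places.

80.00%

Dae-won reaches Tessera along 2 paths.
Direct stake: 26% = 26%.
Via Halcyon: 100% × 54% = 54%.
Total: 26% + 54% = 80%.
Rounded: 80.00%.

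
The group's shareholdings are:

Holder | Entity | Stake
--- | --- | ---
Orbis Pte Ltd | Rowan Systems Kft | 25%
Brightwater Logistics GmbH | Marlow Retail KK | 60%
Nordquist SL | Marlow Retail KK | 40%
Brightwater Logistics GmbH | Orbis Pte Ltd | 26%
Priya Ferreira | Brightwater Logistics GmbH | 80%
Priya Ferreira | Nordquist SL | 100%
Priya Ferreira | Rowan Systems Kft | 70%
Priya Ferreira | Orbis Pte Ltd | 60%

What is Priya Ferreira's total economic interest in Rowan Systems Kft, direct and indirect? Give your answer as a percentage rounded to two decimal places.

Priya reaches Rowan along 3 paths.
Direct stake: 70% = 70%.
Via Orbis: 60% × 25% = 15%.
Via Brightwater → Orbis: 80% × 26% × 25% = 5.2%.
Total: 70% + 15% + 5.2% = 90.2%.
Rounded: 90.20%.

90.20%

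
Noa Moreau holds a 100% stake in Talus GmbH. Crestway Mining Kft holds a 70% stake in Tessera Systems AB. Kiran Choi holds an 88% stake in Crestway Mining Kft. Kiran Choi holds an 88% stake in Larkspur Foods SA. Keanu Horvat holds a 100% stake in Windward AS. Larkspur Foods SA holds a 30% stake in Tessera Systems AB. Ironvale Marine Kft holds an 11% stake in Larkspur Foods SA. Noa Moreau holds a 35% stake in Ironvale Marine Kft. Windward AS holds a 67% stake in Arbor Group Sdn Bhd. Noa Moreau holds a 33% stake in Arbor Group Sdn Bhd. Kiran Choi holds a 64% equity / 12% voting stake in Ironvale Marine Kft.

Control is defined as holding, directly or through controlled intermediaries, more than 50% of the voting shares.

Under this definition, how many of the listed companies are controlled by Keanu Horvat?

2

Keanu holds 100% of Windward, so Keanu controls Windward.
Windward holds 67% of Arbor, so Keanu controls Arbor.
No other company's threshold is met.
Keanu controls 2 companies.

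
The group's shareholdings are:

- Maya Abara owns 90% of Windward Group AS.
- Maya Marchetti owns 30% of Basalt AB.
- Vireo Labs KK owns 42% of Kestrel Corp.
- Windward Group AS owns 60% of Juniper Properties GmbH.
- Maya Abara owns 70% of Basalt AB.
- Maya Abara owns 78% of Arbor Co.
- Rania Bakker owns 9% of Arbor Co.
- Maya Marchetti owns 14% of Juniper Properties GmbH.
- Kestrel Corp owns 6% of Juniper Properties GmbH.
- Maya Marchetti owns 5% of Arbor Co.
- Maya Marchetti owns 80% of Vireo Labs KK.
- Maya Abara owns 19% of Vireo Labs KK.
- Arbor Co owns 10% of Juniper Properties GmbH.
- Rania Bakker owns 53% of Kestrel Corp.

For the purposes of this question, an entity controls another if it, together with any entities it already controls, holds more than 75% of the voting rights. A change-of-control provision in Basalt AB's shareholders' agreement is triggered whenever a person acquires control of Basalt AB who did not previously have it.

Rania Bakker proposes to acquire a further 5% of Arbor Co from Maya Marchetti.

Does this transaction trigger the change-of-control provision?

No

The purchase adds only to Rania's holdings (Maya Marchetti's stake shrinks), so Rania is the only person who could newly come to control Basalt.
Rania's largest direct stake is 53% in Kestrel, which does not meet the threshold, so Rania controls no company.
Neither Rania nor any entity Rania controls holds any voting interest in Basalt.
So before the transaction, Rania does not control Basalt.
After the purchase, Rania's direct stake in Arbor rises to 9% + 5% = 14%, and Maya Marchetti's stake falls to 0%.
Rania's side now holds 14% of Arbor, not > 75%, so Rania still does not control Arbor.
After the transaction, neither Rania nor any entity Rania controls holds a voting interest in Basalt, so Rania still does not control it.
No new person acquires control, so the clause is not triggered.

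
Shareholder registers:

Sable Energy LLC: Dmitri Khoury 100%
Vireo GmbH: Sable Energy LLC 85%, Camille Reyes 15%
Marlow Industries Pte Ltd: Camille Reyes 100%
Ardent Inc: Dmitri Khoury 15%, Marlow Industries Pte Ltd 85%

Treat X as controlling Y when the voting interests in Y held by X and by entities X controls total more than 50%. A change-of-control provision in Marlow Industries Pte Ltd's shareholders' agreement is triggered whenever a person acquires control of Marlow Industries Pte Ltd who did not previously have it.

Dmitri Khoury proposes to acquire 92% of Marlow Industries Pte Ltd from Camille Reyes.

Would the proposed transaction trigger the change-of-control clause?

Yes

The purchase adds only to Dmitri's holdings (Camille's stake shrinks), so Dmitri is the only person who could newly come to control Marlow.
Dmitri holds 100% of Sable, so Dmitri controls Sable.
Sable holds 85% of Vireo, so Dmitri controls Vireo.
Neither Dmitri nor any entity Dmitri controls holds any voting interest in Marlow.
So before the transaction, Dmitri does not control Marlow.
After the purchase, Dmitri holds 92% of Marlow directly, and Camille's stake falls to 8%.
Dmitri holds 92% of Marlow, so Dmitri controls Marlow.
Dmitri did not control Marlow before and does after, so the clause is triggered.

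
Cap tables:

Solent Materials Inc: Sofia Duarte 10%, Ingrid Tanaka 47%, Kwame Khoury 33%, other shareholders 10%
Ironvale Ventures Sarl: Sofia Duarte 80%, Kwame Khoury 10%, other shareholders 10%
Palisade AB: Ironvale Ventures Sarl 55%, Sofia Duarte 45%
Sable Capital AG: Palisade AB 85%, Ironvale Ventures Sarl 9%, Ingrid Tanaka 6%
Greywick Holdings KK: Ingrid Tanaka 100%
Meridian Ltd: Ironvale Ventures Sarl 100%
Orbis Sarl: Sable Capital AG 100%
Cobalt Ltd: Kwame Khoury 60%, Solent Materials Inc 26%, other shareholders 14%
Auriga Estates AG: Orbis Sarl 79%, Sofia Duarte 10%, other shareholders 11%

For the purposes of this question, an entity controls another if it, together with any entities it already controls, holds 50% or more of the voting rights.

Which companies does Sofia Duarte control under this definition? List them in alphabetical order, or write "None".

Auriga Estates AG, Ironvale Ventures Sarl, Meridian Ltd, Orbis Sarl, Palisade AB, Sable Capital AG

Sofia holds 80% of Ironvale, so Sofia controls Ironvale.
Ironvale and Sofia together hold 55% + 45% = 100% of Palisade, so Sofia controls Palisade.
Palisade and Ironvale together hold 85% + 9% = 94% of Sable, so Sofia controls Sable.
Ironvale holds 100% of Meridian, so Sofia controls Meridian.
Sable holds 100% of Orbis, so Sofia controls Orbis.
Orbis and Sofia together hold 79% + 10% = 89% of Auriga, so Sofia controls Auriga.
No other company's threshold is met.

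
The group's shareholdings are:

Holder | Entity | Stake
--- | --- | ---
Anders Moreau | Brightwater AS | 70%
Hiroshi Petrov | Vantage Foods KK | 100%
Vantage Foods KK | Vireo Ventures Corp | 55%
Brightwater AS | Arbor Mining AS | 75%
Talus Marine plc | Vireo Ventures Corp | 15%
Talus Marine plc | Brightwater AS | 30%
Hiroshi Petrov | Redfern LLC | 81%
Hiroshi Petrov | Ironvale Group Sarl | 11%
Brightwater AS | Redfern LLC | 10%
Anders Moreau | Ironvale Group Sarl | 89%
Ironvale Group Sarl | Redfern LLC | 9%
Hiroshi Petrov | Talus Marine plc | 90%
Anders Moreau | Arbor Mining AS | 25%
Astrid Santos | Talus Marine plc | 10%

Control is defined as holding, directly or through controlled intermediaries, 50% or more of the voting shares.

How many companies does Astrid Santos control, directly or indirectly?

0

Astrid's largest direct stake is 10% in Talus, which does not meet the threshold.
Astrid controls 0 companies.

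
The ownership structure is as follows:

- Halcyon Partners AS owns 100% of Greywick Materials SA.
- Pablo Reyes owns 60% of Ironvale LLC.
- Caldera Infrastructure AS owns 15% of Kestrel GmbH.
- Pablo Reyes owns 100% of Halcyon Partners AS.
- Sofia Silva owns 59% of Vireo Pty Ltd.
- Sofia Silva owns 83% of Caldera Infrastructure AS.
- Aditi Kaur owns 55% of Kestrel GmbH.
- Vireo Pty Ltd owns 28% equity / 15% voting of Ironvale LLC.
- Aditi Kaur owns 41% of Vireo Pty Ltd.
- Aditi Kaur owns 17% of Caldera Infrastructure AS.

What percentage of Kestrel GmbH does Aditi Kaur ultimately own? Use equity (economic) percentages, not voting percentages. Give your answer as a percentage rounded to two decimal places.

Aditi reaches Kestrel along 2 paths.
Direct stake: 55% = 55%.
Via Caldera: 17% × 15% = 2.55%.
Total: 55% + 2.55% = 57.55%.

57.55%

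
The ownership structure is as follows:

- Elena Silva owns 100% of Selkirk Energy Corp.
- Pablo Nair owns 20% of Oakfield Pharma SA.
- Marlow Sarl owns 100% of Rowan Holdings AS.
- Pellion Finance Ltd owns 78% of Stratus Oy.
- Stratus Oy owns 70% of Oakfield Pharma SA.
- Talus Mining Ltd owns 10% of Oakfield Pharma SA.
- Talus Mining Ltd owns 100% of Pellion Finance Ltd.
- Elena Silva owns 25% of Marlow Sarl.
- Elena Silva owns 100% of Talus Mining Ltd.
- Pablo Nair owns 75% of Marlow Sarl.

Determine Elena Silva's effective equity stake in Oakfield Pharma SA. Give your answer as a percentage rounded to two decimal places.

Elena reaches Oakfield along 2 paths.
Via Talus: 100% × 10% = 10%.
Via Talus → Pellion → Stratus: 100% × 100% × 78% × 70% = 54.6%.
Total: 10% + 54.6% = 64.6%.
Rounded: 64.60%.

64.60%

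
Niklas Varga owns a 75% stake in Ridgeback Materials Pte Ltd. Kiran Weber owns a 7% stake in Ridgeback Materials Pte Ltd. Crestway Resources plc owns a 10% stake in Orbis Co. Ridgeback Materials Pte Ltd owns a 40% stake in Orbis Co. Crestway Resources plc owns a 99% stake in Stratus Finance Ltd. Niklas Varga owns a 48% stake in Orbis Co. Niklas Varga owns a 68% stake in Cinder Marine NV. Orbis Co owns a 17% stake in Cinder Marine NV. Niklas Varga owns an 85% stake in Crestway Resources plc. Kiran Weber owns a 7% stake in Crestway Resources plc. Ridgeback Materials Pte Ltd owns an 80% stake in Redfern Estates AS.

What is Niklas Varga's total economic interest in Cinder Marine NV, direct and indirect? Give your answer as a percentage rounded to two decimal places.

Niklas reaches Cinder along 4 paths.
Via Ridgeback → Orbis: 75% × 40% × 17% = 5.1%.
Via Orbis: 48% × 17% = 8.16%.
Via Crestway → Orbis: 85% × 10% × 17% = 1.445%.
Direct stake: 68% = 68%.
Total: 5.1% + 8.16% + 1.445% + 68% = 82.705%.
Rounded: 82.71%.

82.71%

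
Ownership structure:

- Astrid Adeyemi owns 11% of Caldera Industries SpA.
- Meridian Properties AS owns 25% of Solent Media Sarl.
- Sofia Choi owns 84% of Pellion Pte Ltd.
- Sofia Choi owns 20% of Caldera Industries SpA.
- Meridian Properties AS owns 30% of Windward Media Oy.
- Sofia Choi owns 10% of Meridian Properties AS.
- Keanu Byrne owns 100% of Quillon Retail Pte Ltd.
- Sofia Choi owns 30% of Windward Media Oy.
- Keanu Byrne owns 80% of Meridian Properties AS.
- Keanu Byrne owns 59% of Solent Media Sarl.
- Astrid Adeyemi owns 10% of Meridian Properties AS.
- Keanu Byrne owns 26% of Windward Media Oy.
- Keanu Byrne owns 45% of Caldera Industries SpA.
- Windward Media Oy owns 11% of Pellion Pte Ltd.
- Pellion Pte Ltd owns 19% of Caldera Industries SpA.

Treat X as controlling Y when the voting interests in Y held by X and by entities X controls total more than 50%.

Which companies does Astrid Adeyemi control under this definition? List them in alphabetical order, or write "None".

None

Astrid's largest direct stake is 11% in Caldera, which does not meet the threshold.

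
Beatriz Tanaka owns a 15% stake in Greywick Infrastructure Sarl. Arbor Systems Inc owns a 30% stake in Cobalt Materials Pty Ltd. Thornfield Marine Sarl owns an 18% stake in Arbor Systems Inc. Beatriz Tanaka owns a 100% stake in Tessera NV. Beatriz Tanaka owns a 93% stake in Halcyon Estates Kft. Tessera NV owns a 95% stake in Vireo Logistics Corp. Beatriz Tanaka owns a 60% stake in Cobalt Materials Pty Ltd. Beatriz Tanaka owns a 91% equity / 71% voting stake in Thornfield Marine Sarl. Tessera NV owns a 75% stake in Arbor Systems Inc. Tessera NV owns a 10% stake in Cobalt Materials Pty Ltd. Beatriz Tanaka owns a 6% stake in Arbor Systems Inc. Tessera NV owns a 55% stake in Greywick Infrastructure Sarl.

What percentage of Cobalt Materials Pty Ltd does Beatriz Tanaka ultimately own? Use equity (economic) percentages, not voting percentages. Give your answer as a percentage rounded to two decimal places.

Beatriz reaches Cobalt along 5 paths.
Direct stake: 60% = 60%.
Via Tessera: 100% × 10% = 10%.
Via Arbor: 6% × 30% = 1.8%.
Via Tessera → Arbor: 100% × 75% × 30% = 22.5%.
Via Thornfield → Arbor: 91% × 18% × 30% = 4.914%.
Total: 60% + 10% + 1.8% + 22.5% + 4.914% = 99.214%.
Rounded: 99.21%.

99.21%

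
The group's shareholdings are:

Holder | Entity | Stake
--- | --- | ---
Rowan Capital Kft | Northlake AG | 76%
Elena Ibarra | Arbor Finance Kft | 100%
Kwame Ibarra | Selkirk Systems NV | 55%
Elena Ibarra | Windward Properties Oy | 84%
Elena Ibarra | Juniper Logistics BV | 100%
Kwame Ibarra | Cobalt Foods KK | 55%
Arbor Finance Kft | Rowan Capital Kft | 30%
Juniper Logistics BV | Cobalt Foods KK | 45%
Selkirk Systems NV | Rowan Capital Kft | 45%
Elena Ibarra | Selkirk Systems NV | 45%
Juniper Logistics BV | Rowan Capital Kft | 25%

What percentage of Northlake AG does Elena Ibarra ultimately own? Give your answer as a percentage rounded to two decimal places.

57.19%

Elena reaches Northlake along 3 paths.
Via Juniper → Rowan: 100% × 25% × 76% = 19%.
Via Arbor → Rowan: 100% × 30% × 76% = 22.8%.
Via Selkirk → Rowan: 45% × 45% × 76% = 15.39%.
Total: 19% + 22.8% + 15.39% = 57.19%.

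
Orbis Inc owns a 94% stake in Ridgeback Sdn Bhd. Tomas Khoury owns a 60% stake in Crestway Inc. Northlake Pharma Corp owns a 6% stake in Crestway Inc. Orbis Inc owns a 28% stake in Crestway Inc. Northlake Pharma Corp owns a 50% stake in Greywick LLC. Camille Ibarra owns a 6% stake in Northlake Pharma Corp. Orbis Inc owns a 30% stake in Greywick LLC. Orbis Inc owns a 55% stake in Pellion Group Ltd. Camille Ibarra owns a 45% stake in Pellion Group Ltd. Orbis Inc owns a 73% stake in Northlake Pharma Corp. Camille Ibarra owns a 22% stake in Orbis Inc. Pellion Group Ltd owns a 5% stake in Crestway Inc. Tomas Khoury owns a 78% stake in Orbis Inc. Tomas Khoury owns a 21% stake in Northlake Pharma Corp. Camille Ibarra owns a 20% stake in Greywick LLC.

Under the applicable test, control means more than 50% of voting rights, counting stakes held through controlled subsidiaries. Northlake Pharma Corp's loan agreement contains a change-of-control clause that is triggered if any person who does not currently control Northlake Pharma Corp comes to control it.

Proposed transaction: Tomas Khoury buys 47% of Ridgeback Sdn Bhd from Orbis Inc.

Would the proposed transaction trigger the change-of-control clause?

The purchase adds only to Tomas's holdings (Orbis's stake shrinks), so Tomas is the only person who could newly come to control Northlake.
Tomas holds 78% of Orbis, so Tomas controls Orbis.
Tomas and Orbis together hold 21% + 73% = 94% of Northlake, so Tomas controls Northlake.
So Tomas already controls Northlake before the transaction.
After the purchase, Tomas holds 47% of Ridgeback directly, and Orbis's stake falls to 47%.
Tomas controlled Northlake already, so this is not a new person acquiring control; every other person's position is unchanged or reduced.
No new person acquires control, so the clause is not triggered.

No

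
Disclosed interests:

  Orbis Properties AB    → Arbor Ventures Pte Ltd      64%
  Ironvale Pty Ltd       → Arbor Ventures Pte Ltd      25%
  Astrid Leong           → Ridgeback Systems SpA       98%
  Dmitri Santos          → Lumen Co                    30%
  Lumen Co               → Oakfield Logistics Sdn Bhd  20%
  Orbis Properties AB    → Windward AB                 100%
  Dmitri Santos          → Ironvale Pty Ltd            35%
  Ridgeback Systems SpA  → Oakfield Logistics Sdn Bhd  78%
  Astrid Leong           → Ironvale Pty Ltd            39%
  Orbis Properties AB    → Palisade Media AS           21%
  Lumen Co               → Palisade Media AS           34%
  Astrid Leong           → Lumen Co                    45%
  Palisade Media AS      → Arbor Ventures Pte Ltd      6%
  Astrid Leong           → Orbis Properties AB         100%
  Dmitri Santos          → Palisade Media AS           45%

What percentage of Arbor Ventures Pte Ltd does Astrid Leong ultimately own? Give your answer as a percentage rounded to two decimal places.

75.93%

Astrid reaches Arbor along 4 paths.
Via Orbis: 100% × 64% = 64%.
Via Lumen → Palisade: 45% × 34% × 6% = 0.918%.
Via Orbis → Palisade: 100% × 21% × 6% = 1.26%.
Via Ironvale: 39% × 25% = 9.75%.
Total: 64% + 0.918% + 1.26% + 9.75% = 75.928%.
Rounded: 75.93%.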